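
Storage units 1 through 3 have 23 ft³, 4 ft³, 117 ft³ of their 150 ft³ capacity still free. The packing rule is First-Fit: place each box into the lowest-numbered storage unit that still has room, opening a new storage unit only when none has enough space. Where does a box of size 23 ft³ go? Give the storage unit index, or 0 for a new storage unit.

1

Storage units with room: storage unit 1 (23 ft³), storage unit 3 (117 ft³).
The first with room is storage unit 1.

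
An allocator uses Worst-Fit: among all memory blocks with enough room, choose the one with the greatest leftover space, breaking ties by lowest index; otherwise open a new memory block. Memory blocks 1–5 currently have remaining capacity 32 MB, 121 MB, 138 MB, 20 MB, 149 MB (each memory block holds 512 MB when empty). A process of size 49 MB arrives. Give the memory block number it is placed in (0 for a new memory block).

Memory blocks with room: memory block 2 (121 MB), memory block 3 (138 MB), memory block 5 (149 MB).
Most room is memory block 5 with 149 MB free.

5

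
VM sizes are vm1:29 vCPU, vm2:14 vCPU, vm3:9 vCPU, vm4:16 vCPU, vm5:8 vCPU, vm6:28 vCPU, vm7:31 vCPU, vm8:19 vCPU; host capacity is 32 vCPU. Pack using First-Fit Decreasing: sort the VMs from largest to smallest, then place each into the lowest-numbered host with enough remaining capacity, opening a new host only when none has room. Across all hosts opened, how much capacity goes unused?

38

Sorted descending: 31, 29, 28, 19, 16, 14, 9, 8.
host 1: place 31 vCPU, 1 vCPU left
host 2: place 29 vCPU, 3 vCPU left
host 3: place 28 vCPU, 4 vCPU left
host 4: place 19 vCPU, 13 vCPU left
host 5: place 16 vCPU, 16 vCPU left
host 5: place 14 vCPU, 2 vCPU left
host 4: place 9 vCPU, 4 vCPU left
host 6: place 8 vCPU, 24 vCPU left
6 hosts × 32 vCPU = 192 vCPU; used 154 vCPU; unused 38 vCPU.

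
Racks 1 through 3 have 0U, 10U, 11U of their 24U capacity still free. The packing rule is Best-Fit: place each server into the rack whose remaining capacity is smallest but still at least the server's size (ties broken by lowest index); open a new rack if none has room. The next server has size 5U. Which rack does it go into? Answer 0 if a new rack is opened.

Racks with room: rack 2 (10U), rack 3 (11U).
Tightest fit is rack 2 with 10U free.

2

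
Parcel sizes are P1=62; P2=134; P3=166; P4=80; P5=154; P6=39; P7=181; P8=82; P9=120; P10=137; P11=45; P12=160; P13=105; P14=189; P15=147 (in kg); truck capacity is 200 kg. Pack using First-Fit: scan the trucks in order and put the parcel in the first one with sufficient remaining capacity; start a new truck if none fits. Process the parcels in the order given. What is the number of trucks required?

truck 1: place P1 (62 kg), 138 kg left
truck 1: place P2 (134 kg), 4 kg left
truck 2: place P3 (166 kg), 34 kg left
truck 3: place P4 (80 kg), 120 kg left
truck 4: place P5 (154 kg), 46 kg left
truck 3: place P6 (39 kg), 81 kg left
truck 5: place P7 (181 kg), 19 kg left
truck 6: place P8 (82 kg), 118 kg left
truck 7: place P9 (120 kg), 80 kg left
truck 8: place P10 (137 kg), 63 kg left
truck 3: place P11 (45 kg), 36 kg left
truck 9: place P12 (160 kg), 40 kg left
truck 6: place P13 (105 kg), 13 kg left
truck 10: place P14 (189 kg), 11 kg left
truck 11: place P15 (147 kg), 53 kg left
Final trucks: [62,134] [166] [80,39,45] [154] [181] [82,105] [120] [137] [160] [189] [147].

11 trucks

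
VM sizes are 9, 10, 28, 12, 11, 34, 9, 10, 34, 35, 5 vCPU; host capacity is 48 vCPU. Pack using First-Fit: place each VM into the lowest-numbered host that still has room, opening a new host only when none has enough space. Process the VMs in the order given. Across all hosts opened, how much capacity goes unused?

43

9 vCPU → host 1 (remaining 39 vCPU)
10 vCPU → host 1 (remaining 29 vCPU)
28 vCPU → host 1 (remaining 1 vCPU)
12 vCPU → host 2 (remaining 36 vCPU)
11 vCPU → host 2 (remaining 25 vCPU)
34 vCPU → host 3 (remaining 14 vCPU)
9 vCPU → host 2 (remaining 16 vCPU)
10 vCPU → host 2 (remaining 6 vCPU)
34 vCPU → host 4 (remaining 14 vCPU)
35 vCPU → host 5 (remaining 13 vCPU)
5 vCPU → host 2 (remaining 1 vCPU)
5 hosts × 48 vCPU = 240 vCPU; used 197 vCPU; unused 43 vCPU.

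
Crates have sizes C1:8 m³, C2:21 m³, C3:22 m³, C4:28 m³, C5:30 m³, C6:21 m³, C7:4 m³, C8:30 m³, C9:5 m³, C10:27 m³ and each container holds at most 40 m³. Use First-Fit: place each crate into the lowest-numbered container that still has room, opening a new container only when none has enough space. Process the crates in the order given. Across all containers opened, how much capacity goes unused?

84

Put C1 (8 m³) in container 1; 32 m³ remain.
Put C2 (21 m³) in container 1; 11 m³ remain.
Put C3 (22 m³) in container 2; 18 m³ remain.
Put C4 (28 m³) in container 3; 12 m³ remain.
Put C5 (30 m³) in container 4; 10 m³ remain.
Put C6 (21 m³) in container 5; 19 m³ remain.
Put C7 (4 m³) in container 1; 7 m³ remain.
Put C8 (30 m³) in container 6; 10 m³ remain.
Put C9 (5 m³) in container 1; 2 m³ remain.
Put C10 (27 m³) in container 7; 13 m³ remain.
7 containers × 40 m³ = 280 m³; used 196 m³; unused 84 m³.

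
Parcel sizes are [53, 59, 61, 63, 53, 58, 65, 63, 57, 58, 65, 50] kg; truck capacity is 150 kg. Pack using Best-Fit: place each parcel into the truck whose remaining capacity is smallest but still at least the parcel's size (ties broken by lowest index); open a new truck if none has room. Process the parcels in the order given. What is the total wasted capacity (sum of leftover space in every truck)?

195

Put 53 kg in truck 1; 97 kg remain.
Put 59 kg in truck 1; 38 kg remain.
Put 61 kg in truck 2; 89 kg remain.
Put 63 kg in truck 2; 26 kg remain.
Put 53 kg in truck 3; 97 kg remain.
Put 58 kg in truck 3; 39 kg remain.
Put 65 kg in truck 4; 85 kg remain.
Put 63 kg in truck 4; 22 kg remain.
Put 57 kg in truck 5; 93 kg remain.
Put 58 kg in truck 5; 35 kg remain.
Put 65 kg in truck 6; 85 kg remain.
Put 50 kg in truck 6; 35 kg remain.
6 trucks × 150 kg = 900 kg; used 705 kg; unused 195 kg.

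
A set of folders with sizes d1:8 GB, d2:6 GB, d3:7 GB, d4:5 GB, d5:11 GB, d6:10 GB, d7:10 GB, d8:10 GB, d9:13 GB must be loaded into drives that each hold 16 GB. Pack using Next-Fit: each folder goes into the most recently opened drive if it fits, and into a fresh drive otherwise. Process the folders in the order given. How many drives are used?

7

drive 1: place d1 (8 GB), 8 GB left
drive 1: place d2 (6 GB), 2 GB left
drive 2: place d3 (7 GB), 9 GB left
drive 2: place d4 (5 GB), 4 GB left
drive 3: place d5 (11 GB), 5 GB left
drive 4: place d6 (10 GB), 6 GB left
drive 5: place d7 (10 GB), 6 GB left
drive 6: place d8 (10 GB), 6 GB left
drive 7: place d9 (13 GB), 3 GB left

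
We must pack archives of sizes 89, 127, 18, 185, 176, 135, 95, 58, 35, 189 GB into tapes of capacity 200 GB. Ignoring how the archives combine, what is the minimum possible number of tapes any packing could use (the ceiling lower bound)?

6

Total size = 89 + 127 + 18 + 185 + 176 + 135 + 95 + 58 + 35 + 189 = 1107 GB.
⌈1107 / 200⌉ = 6.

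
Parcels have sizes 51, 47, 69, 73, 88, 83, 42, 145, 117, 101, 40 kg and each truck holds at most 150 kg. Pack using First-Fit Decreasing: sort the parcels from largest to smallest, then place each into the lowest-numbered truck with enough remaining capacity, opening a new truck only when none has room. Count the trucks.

Sorted descending: 145, 117, 101, 88, 83, 73, 69, 51, 47, 42, 40.
truck 1: place 145 kg, 5 kg left
truck 2: place 117 kg, 33 kg left
truck 3: place 101 kg, 49 kg left
truck 4: place 88 kg, 62 kg left
truck 5: place 83 kg, 67 kg left
truck 6: place 73 kg, 77 kg left
truck 6: place 69 kg, 8 kg left
truck 4: place 51 kg, 11 kg left
truck 3: place 47 kg, 2 kg left
truck 5: place 42 kg, 25 kg left
truck 7: place 40 kg, 110 kg left

7 trucks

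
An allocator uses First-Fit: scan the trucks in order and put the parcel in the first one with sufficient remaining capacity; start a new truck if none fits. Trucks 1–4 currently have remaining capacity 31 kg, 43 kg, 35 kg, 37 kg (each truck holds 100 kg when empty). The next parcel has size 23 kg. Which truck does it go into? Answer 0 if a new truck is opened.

1

Trucks with room: truck 1 (31 kg), truck 2 (43 kg), truck 3 (35 kg), truck 4 (37 kg).
The first with room is truck 1.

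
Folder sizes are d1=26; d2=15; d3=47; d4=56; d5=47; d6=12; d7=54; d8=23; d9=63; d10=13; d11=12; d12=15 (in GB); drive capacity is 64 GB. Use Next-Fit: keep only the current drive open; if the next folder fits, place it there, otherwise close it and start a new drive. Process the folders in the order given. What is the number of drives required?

drive 1: place d1 (26 GB), 38 GB left
drive 1: place d2 (15 GB), 23 GB left
drive 2: place d3 (47 GB), 17 GB left
drive 3: place d4 (56 GB), 8 GB left
drive 4: place d5 (47 GB), 17 GB left
drive 4: place d6 (12 GB), 5 GB left
drive 5: place d7 (54 GB), 10 GB left
drive 6: place d8 (23 GB), 41 GB left
drive 7: place d9 (63 GB), 1 GB left
drive 8: place d10 (13 GB), 51 GB left
drive 8: place d11 (12 GB), 39 GB left
drive 8: place d12 (15 GB), 24 GB left
Final drives: [26,15] [47] [56] [47,12] [54] [23] [63] [13,12,15].

8 drives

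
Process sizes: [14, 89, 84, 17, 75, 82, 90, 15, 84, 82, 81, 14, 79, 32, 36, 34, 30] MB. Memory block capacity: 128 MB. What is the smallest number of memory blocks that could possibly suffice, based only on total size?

8 memory blocks

Total size = 14 + 89 + 84 + 17 + 75 + 82 + 90 + 15 + 84 + 82 + 81 + 14 + 79 + 32 + 36 + 34 + 30 = 938 MB.
⌈938 / 128⌉ = 8.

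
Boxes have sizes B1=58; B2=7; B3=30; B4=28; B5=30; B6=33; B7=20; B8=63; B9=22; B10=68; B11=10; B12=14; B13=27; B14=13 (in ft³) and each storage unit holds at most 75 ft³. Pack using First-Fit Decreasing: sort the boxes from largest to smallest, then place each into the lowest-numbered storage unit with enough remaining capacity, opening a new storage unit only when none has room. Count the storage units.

Sorted descending: 68, 63, 58, 33, 30, 30, 28, 27, 22, 20, 14, 13, 10, 7.
68 ft³ → storage unit 1 (remaining 7 ft³)
63 ft³ → storage unit 2 (remaining 12 ft³)
58 ft³ → storage unit 3 (remaining 17 ft³)
33 ft³ → storage unit 4 (remaining 42 ft³)
30 ft³ → storage unit 4 (remaining 12 ft³)
30 ft³ → storage unit 5 (remaining 45 ft³)
28 ft³ → storage unit 5 (remaining 17 ft³)
27 ft³ → storage unit 6 (remaining 48 ft³)
22 ft³ → storage unit 6 (remaining 26 ft³)
20 ft³ → storage unit 6 (remaining 6 ft³)
14 ft³ → storage unit 3 (remaining 3 ft³)
13 ft³ → storage unit 5 (remaining 4 ft³)
10 ft³ → storage unit 2 (remaining 2 ft³)
7 ft³ → storage unit 1 (remaining 0 ft³)
Final storage units: [68,7] [63,10] [58,14] [33,30] [30,28,13] [27,22,20].

6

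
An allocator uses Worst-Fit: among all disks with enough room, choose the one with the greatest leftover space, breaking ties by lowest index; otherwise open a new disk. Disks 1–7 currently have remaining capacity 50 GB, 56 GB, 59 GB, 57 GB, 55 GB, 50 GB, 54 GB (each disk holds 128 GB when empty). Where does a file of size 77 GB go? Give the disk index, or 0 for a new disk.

0

No disk has ≥ 77 GB free, so a new disk is opened.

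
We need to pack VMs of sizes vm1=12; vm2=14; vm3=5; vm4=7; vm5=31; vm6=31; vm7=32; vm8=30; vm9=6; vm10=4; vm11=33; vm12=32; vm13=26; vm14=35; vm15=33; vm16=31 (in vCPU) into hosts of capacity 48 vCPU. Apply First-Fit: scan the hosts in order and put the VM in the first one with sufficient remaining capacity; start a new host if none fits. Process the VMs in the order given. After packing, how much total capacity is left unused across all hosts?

166

vm1 (12 vCPU) → host 1 (remaining 36 vCPU)
vm2 (14 vCPU) → host 1 (remaining 22 vCPU)
vm3 (5 vCPU) → host 1 (remaining 17 vCPU)
vm4 (7 vCPU) → host 1 (remaining 10 vCPU)
vm5 (31 vCPU) → host 2 (remaining 17 vCPU)
vm6 (31 vCPU) → host 3 (remaining 17 vCPU)
vm7 (32 vCPU) → host 4 (remaining 16 vCPU)
vm8 (30 vCPU) → host 5 (remaining 18 vCPU)
vm9 (6 vCPU) → host 1 (remaining 4 vCPU)
vm10 (4 vCPU) → host 1 (remaining 0 vCPU)
vm11 (33 vCPU) → host 6 (remaining 15 vCPU)
vm12 (32 vCPU) → host 7 (remaining 16 vCPU)
vm13 (26 vCPU) → host 8 (remaining 22 vCPU)
vm14 (35 vCPU) → host 9 (remaining 13 vCPU)
vm15 (33 vCPU) → host 10 (remaining 15 vCPU)
vm16 (31 vCPU) → host 11 (remaining 17 vCPU)
11 hosts × 48 vCPU = 528 vCPU; used 362 vCPU; unused 166 vCPU.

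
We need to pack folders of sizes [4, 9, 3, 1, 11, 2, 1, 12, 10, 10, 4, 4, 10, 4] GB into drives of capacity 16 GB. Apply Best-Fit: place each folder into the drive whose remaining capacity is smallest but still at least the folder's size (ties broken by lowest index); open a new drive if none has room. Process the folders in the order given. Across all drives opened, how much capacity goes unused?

11

drive 1: place 4 GB, 12 GB left
drive 1: place 9 GB, 3 GB left
drive 1: place 3 GB, 0 GB left
drive 2: place 1 GB, 15 GB left
drive 2: place 11 GB, 4 GB left
drive 2: place 2 GB, 2 GB left
drive 2: place 1 GB, 1 GB left
drive 3: place 12 GB, 4 GB left
drive 4: place 10 GB, 6 GB left
drive 5: place 10 GB, 6 GB left
drive 3: place 4 GB, 0 GB left
drive 4: place 4 GB, 2 GB left
drive 6: place 10 GB, 6 GB left
drive 5: place 4 GB, 2 GB left
6 drives × 16 GB = 96 GB; used 85 GB; unused 11 GB.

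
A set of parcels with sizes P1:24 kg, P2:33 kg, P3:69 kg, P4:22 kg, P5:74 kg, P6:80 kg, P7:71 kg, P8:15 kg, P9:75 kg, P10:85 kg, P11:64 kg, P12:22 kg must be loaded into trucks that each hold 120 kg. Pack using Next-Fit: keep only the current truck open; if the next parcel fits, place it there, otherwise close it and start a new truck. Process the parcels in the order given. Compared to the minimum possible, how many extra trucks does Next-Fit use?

Next-Fit: [24,33] [69,22] [74] [80] [71,15] [75] [85] [64,22] → 8 trucks.
7 parcels exceed 60 kg (half the capacity), and no two of those can share a truck, so at least 7 trucks are needed.
An optimal packing achieves that bound: [85,33] [80,24,15] [75,22,22] [74] [71] [69] [64] → 7 trucks.
Excess: 8 − 7 = 1.

1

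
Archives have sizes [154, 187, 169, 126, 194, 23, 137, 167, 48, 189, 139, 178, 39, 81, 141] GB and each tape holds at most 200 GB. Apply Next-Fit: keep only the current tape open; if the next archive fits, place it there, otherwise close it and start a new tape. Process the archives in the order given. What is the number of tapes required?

13 tapes

Put 154 GB in tape 1; 46 GB remain.
Put 187 GB in tape 2; 13 GB remain.
Put 169 GB in tape 3; 31 GB remain.
Put 126 GB in tape 4; 74 GB remain.
Put 194 GB in tape 5; 6 GB remain.
Put 23 GB in tape 6; 177 GB remain.
Put 137 GB in tape 6; 40 GB remain.
Put 167 GB in tape 7; 33 GB remain.
Put 48 GB in tape 8; 152 GB remain.
Put 189 GB in tape 9; 11 GB remain.
Put 139 GB in tape 10; 61 GB remain.
Put 178 GB in tape 11; 22 GB remain.
Put 39 GB in tape 12; 161 GB remain.
Put 81 GB in tape 12; 80 GB remain.
Put 141 GB in tape 13; 59 GB remain.
Final tapes: [154] [187] [169] [126] [194] [23,137] [167] [48] [189] [139] [178] [39,81] [141].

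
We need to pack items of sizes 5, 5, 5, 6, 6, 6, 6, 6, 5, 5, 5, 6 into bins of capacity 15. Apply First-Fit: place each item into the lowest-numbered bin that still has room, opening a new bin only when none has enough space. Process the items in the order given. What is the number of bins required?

bin 1: place 5, 10 left
bin 1: place 5, 5 left
bin 1: place 5, 0 left
bin 2: place 6, 9 left
bin 2: place 6, 3 left
bin 3: place 6, 9 left
bin 3: place 6, 3 left
bin 4: place 6, 9 left
bin 4: place 5, 4 left
bin 5: place 5, 10 left
bin 5: place 5, 5 left
bin 6: place 6, 9 left
Final bins: [5,5,5] [6,6] [6,6] [6,5] [5,5] [6].

6 bins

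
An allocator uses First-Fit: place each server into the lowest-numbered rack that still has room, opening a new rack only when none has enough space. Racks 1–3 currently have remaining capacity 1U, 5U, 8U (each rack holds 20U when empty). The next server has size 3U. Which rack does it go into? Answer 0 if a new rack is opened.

2

Racks with room: rack 2 (5U), rack 3 (8U).
The first with room is rack 2.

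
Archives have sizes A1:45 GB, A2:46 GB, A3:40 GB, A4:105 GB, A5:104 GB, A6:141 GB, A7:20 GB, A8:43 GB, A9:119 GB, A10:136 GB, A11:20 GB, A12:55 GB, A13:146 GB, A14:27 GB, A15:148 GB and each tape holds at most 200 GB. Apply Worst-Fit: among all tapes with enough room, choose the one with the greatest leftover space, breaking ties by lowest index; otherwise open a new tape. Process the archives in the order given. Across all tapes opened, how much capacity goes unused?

A1 (45 GB) → tape 1 (remaining 155 GB)
A2 (46 GB) → tape 1 (remaining 109 GB)
A3 (40 GB) → tape 1 (remaining 69 GB)
A4 (105 GB) → tape 2 (remaining 95 GB)
A5 (104 GB) → tape 3 (remaining 96 GB)
A6 (141 GB) → tape 4 (remaining 59 GB)
A7 (20 GB) → tape 3 (remaining 76 GB)
A8 (43 GB) → tape 2 (remaining 52 GB)
A9 (119 GB) → tape 5 (remaining 81 GB)
A10 (136 GB) → tape 6 (remaining 64 GB)
A11 (20 GB) → tape 5 (remaining 61 GB)
A12 (55 GB) → tape 3 (remaining 21 GB)
A13 (146 GB) → tape 7 (remaining 54 GB)
A14 (27 GB) → tape 1 (remaining 42 GB)
A15 (148 GB) → tape 8 (remaining 52 GB)
8 tapes × 200 GB = 1600 GB; used 1195 GB; unused 405 GB.

405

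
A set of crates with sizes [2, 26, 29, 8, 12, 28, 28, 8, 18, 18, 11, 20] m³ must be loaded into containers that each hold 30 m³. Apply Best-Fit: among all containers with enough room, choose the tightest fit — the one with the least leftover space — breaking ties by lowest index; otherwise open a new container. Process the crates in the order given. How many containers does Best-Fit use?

2 m³ → container 1 (remaining 28 m³)
26 m³ → container 1 (remaining 2 m³)
29 m³ → container 2 (remaining 1 m³)
8 m³ → container 3 (remaining 22 m³)
12 m³ → container 3 (remaining 10 m³)
28 m³ → container 4 (remaining 2 m³)
28 m³ → container 5 (remaining 2 m³)
8 m³ → container 3 (remaining 2 m³)
18 m³ → container 6 (remaining 12 m³)
18 m³ → container 7 (remaining 12 m³)
11 m³ → container 6 (remaining 1 m³)
20 m³ → container 8 (remaining 10 m³)
Final containers: [2,26] [29] [8,12,8] [28] [28] [18,11] [18] [20].

8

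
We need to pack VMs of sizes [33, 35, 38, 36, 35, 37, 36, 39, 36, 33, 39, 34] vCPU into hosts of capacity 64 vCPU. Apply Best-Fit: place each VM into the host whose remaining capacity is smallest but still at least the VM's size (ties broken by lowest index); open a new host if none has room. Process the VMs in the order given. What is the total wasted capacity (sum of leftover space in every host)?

host 1: place 33 vCPU, 31 vCPU left
host 2: place 35 vCPU, 29 vCPU left
host 3: place 38 vCPU, 26 vCPU left
host 4: place 36 vCPU, 28 vCPU left
host 5: place 35 vCPU, 29 vCPU left
host 6: place 37 vCPU, 27 vCPU left
host 7: place 36 vCPU, 28 vCPU left
host 8: place 39 vCPU, 25 vCPU left
host 9: place 36 vCPU, 28 vCPU left
host 10: place 33 vCPU, 31 vCPU left
host 11: place 39 vCPU, 25 vCPU left
host 12: place 34 vCPU, 30 vCPU left
12 hosts × 64 vCPU = 768 vCPU; used 431 vCPU; unused 337 vCPU.

337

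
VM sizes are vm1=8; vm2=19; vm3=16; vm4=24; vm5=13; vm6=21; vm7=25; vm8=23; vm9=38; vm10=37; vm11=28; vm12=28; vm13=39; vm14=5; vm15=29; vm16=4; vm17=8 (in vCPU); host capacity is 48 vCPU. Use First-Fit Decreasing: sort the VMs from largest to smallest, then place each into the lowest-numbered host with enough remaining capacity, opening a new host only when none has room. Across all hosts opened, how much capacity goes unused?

Sorted descending: 39, 38, 37, 29, 28, 28, 25, 24, 23, 21, 19, 16, 13, 8, 8, 5, 4.
host 1: place 39 vCPU, 9 vCPU left
host 2: place 38 vCPU, 10 vCPU left
host 3: place 37 vCPU, 11 vCPU left
host 4: place 29 vCPU, 19 vCPU left
host 5: place 28 vCPU, 20 vCPU left
host 6: place 28 vCPU, 20 vCPU left
host 7: place 25 vCPU, 23 vCPU left
host 8: place 24 vCPU, 24 vCPU left
host 7: place 23 vCPU, 0 vCPU left
host 8: place 21 vCPU, 3 vCPU left
host 4: place 19 vCPU, 0 vCPU left
host 5: place 16 vCPU, 4 vCPU left
host 6: place 13 vCPU, 7 vCPU left
host 1: place 8 vCPU, 1 vCPU left
host 2: place 8 vCPU, 2 vCPU left
host 3: place 5 vCPU, 6 vCPU left
host 3: place 4 vCPU, 2 vCPU left
8 hosts × 48 vCPU = 384 vCPU; used 365 vCPU; unused 19 vCPU.

19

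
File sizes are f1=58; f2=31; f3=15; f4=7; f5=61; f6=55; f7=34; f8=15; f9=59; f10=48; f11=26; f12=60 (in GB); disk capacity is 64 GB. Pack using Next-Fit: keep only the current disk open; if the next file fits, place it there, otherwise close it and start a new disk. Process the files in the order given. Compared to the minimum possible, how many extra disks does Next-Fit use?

1

Next-Fit: [58] [31,15,7] [61] [55] [34,15] [59] [48] [26] [60] → 9 disks.
Total size 469 GB; any packing needs at least ⌈469/64⌉ = 8 disks.
An optimal packing achieves that bound: [61] [60] [59] [58] [55,7] [48,15] [34,26] [31,15] → 8 disks.
Excess: 9 − 8 = 1.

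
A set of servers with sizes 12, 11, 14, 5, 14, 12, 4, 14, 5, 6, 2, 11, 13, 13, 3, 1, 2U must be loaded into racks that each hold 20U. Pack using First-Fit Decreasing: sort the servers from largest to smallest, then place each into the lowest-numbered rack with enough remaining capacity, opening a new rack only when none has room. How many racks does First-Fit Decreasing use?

Sorted descending: 14, 14, 14, 13, 13, 12, 12, 11, 11, 6, 5, 5, 4, 3, 2, 2, 1.
Put 14U in rack 1; 6U remain.
Put 14U in rack 2; 6U remain.
Put 14U in rack 3; 6U remain.
Put 13U in rack 4; 7U remain.
Put 13U in rack 5; 7U remain.
Put 12U in rack 6; 8U remain.
Put 12U in rack 7; 8U remain.
Put 11U in rack 8; 9U remain.
Put 11U in rack 9; 9U remain.
Put 6U in rack 1; 0U remain.
Put 5U in rack 2; 1U remain.
Put 5U in rack 3; 1U remain.
Put 4U in rack 4; 3U remain.
Put 3U in rack 4; 0U remain.
Put 2U in rack 5; 5U remain.
Put 2U in rack 5; 3U remain.
Put 1U in rack 2; 0U remain.
Final racks: [14,6] [14,5,1] [14,5] [13,4,3] [13,2,2] [12] [12] [11] [11].

9 racks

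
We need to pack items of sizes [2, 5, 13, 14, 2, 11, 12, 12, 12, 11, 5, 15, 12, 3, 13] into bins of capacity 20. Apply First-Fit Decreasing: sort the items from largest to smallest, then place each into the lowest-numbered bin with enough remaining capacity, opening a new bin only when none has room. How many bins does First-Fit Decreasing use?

Sorted descending: 15, 14, 13, 13, 12, 12, 12, 12, 11, 11, 5, 5, 3, 2, 2.
15 → bin 1 (remaining 5)
14 → bin 2 (remaining 6)
13 → bin 3 (remaining 7)
13 → bin 4 (remaining 7)
12 → bin 5 (remaining 8)
12 → bin 6 (remaining 8)
12 → bin 7 (remaining 8)
12 → bin 8 (remaining 8)
11 → bin 9 (remaining 9)
11 → bin 10 (remaining 9)
5 → bin 1 (remaining 0)
5 → bin 2 (remaining 1)
3 → bin 3 (remaining 4)
2 → bin 3 (remaining 2)
2 → bin 3 (remaining 0)

10 bins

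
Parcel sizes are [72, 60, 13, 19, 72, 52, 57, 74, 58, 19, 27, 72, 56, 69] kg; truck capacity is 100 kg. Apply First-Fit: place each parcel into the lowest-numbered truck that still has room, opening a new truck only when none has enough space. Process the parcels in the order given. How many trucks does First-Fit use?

72 kg → truck 1 (remaining 28 kg)
60 kg → truck 2 (remaining 40 kg)
13 kg → truck 1 (remaining 15 kg)
19 kg → truck 2 (remaining 21 kg)
72 kg → truck 3 (remaining 28 kg)
52 kg → truck 4 (remaining 48 kg)
57 kg → truck 5 (remaining 43 kg)
74 kg → truck 6 (remaining 26 kg)
58 kg → truck 7 (remaining 42 kg)
19 kg → truck 2 (remaining 2 kg)
27 kg → truck 3 (remaining 1 kg)
72 kg → truck 8 (remaining 28 kg)
56 kg → truck 9 (remaining 44 kg)
69 kg → truck 10 (remaining 31 kg)
Final trucks: [72,13] [60,19,19] [72,27] [52] [57] [74] [58] [72] [56] [69].

10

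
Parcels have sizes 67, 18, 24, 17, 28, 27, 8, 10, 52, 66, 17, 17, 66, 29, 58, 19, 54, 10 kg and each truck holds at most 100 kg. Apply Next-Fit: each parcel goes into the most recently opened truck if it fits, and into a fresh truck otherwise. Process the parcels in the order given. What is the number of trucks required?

Put 67 kg in truck 1; 33 kg remain.
Put 18 kg in truck 1; 15 kg remain.
Put 24 kg in truck 2; 76 kg remain.
Put 17 kg in truck 2; 59 kg remain.
Put 28 kg in truck 2; 31 kg remain.
Put 27 kg in truck 2; 4 kg remain.
Put 8 kg in truck 3; 92 kg remain.
Put 10 kg in truck 3; 82 kg remain.
Put 52 kg in truck 3; 30 kg remain.
Put 66 kg in truck 4; 34 kg remain.
Put 17 kg in truck 4; 17 kg remain.
Put 17 kg in truck 4; 0 kg remain.
Put 66 kg in truck 5; 34 kg remain.
Put 29 kg in truck 5; 5 kg remain.
Put 58 kg in truck 6; 42 kg remain.
Put 19 kg in truck 6; 23 kg remain.
Put 54 kg in truck 7; 46 kg remain.
Put 10 kg in truck 7; 36 kg remain.
Final trucks: [67,18] [24,17,28,27] [8,10,52] [66,17,17] [66,29] [58,19] [54,10].

7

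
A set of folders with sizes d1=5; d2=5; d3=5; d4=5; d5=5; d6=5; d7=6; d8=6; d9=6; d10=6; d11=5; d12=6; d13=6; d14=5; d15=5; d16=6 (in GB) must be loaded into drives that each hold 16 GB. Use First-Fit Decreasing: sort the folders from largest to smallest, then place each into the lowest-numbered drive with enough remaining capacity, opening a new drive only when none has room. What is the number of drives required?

7

Sorted descending: 6, 6, 6, 6, 6, 6, 6, 5, 5, 5, 5, 5, 5, 5, 5, 5.
Put 6 GB in drive 1; 10 GB remain.
Put 6 GB in drive 1; 4 GB remain.
Put 6 GB in drive 2; 10 GB remain.
Put 6 GB in drive 2; 4 GB remain.
Put 6 GB in drive 3; 10 GB remain.
Put 6 GB in drive 3; 4 GB remain.
Put 6 GB in drive 4; 10 GB remain.
Put 5 GB in drive 4; 5 GB remain.
Put 5 GB in drive 4; 0 GB remain.
Put 5 GB in drive 5; 11 GB remain.
Put 5 GB in drive 5; 6 GB remain.
Put 5 GB in drive 5; 1 GB remain.
Put 5 GB in drive 6; 11 GB remain.
Put 5 GB in drive 6; 6 GB remain.
Put 5 GB in drive 6; 1 GB remain.
Put 5 GB in drive 7; 11 GB remain.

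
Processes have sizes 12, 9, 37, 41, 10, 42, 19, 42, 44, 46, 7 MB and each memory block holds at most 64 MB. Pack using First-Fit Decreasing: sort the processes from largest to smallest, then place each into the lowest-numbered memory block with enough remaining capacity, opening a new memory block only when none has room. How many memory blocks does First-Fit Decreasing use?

6

Sorted descending: 46, 44, 42, 42, 41, 37, 19, 12, 10, 9, 7.
46 MB → memory block 1 (remaining 18 MB)
44 MB → memory block 2 (remaining 20 MB)
42 MB → memory block 3 (remaining 22 MB)
42 MB → memory block 4 (remaining 22 MB)
41 MB → memory block 5 (remaining 23 MB)
37 MB → memory block 6 (remaining 27 MB)
19 MB → memory block 2 (remaining 1 MB)
12 MB → memory block 1 (remaining 6 MB)
10 MB → memory block 3 (remaining 12 MB)
9 MB → memory block 3 (remaining 3 MB)
7 MB → memory block 4 (remaining 15 MB)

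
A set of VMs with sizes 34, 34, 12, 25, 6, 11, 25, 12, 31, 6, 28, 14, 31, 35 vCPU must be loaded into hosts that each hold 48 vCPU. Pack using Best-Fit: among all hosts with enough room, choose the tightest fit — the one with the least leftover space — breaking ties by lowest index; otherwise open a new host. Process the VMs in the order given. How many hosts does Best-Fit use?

8

Put 34 vCPU in host 1; 14 vCPU remain.
Put 34 vCPU in host 2; 14 vCPU remain.
Put 12 vCPU in host 1; 2 vCPU remain.
Put 25 vCPU in host 3; 23 vCPU remain.
Put 6 vCPU in host 2; 8 vCPU remain.
Put 11 vCPU in host 3; 12 vCPU remain.
Put 25 vCPU in host 4; 23 vCPU remain.
Put 12 vCPU in host 3; 0 vCPU remain.
Put 31 vCPU in host 5; 17 vCPU remain.
Put 6 vCPU in host 2; 2 vCPU remain.
Put 28 vCPU in host 6; 20 vCPU remain.
Put 14 vCPU in host 5; 3 vCPU remain.
Put 31 vCPU in host 7; 17 vCPU remain.
Put 35 vCPU in host 8; 13 vCPU remain.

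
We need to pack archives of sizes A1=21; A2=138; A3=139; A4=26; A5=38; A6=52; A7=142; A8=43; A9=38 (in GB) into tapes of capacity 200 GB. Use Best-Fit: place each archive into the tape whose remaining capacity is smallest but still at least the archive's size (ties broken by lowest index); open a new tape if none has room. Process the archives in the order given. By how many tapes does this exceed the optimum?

0

Best-Fit: [21,138,26] [139,38] [52,142] [43,38] → 4 tapes.
Total size 637 GB; any packing needs at least ⌈637/200⌉ = 4 tapes.
So 4 is already optimal.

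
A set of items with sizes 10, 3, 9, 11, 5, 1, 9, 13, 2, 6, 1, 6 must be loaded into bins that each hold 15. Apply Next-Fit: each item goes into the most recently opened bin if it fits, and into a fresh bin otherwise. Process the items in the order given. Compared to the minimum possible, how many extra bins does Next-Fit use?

0

Next-Fit: [10,3] [9] [11] [5,1,9] [13,2] [6,1,6] → 6 bins.
Total size 76; any packing needs at least ⌈76/15⌉ = 6 bins.
So 6 is already optimal.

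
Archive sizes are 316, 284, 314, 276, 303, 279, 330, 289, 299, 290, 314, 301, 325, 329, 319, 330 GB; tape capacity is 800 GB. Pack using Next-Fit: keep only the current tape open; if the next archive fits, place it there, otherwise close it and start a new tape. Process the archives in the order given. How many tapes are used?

316 GB → tape 1 (remaining 484 GB)
284 GB → tape 1 (remaining 200 GB)
314 GB → tape 2 (remaining 486 GB)
276 GB → tape 2 (remaining 210 GB)
303 GB → tape 3 (remaining 497 GB)
279 GB → tape 3 (remaining 218 GB)
330 GB → tape 4 (remaining 470 GB)
289 GB → tape 4 (remaining 181 GB)
299 GB → tape 5 (remaining 501 GB)
290 GB → tape 5 (remaining 211 GB)
314 GB → tape 6 (remaining 486 GB)
301 GB → tape 6 (remaining 185 GB)
325 GB → tape 7 (remaining 475 GB)
329 GB → tape 7 (remaining 146 GB)
319 GB → tape 8 (remaining 481 GB)
330 GB → tape 8 (remaining 151 GB)

8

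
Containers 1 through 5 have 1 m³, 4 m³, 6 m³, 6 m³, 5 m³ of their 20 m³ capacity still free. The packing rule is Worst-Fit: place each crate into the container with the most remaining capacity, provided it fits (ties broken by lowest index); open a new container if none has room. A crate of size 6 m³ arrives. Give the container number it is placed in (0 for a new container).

3

Containers with room: container 3 (6 m³), container 4 (6 m³).
Most room is container 3 with 6 m³ free.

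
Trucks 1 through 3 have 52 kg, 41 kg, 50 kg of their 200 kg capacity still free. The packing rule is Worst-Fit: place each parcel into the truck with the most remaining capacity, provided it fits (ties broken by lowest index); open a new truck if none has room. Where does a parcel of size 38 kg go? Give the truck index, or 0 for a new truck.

1

Trucks with room: truck 1 (52 kg), truck 2 (41 kg), truck 3 (50 kg).
Most room is truck 1 with 52 kg free.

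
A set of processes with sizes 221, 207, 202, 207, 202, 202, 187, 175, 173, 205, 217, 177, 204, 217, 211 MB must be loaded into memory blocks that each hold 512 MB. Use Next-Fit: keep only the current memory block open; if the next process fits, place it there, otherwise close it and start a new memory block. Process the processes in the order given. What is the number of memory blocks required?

8 memory blocks

memory block 1: place 221 MB, 291 MB left
memory block 1: place 207 MB, 84 MB left
memory block 2: place 202 MB, 310 MB left
memory block 2: place 207 MB, 103 MB left
memory block 3: place 202 MB, 310 MB left
memory block 3: place 202 MB, 108 MB left
memory block 4: place 187 MB, 325 MB left
memory block 4: place 175 MB, 150 MB left
memory block 5: place 173 MB, 339 MB left
memory block 5: place 205 MB, 134 MB left
memory block 6: place 217 MB, 295 MB left
memory block 6: place 177 MB, 118 MB left
memory block 7: place 204 MB, 308 MB left
memory block 7: place 217 MB, 91 MB left
memory block 8: place 211 MB, 301 MB left
Final memory blocks: [221,207] [202,207] [202,202] [187,175] [173,205] [217,177] [204,217] [211].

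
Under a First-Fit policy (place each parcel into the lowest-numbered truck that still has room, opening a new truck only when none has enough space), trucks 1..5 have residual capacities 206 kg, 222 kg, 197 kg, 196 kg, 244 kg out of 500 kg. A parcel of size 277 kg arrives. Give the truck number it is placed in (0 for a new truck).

No truck has ≥ 277 kg free, so a new truck is opened.

0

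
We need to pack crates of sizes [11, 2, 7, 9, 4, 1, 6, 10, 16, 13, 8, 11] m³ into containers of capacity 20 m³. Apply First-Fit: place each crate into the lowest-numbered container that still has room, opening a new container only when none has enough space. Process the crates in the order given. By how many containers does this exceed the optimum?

1

First-Fit: [11,2,7] [9,4,1,6] [10,8] [16] [13] [11] → 6 containers.
Total size 98 m³; any packing needs at least ⌈98/20⌉ = 5 containers.
An optimal packing achieves that bound: [16,4] [13,7] [11,9] [11,8,1] [10,6,2] → 5 containers.
Excess: 6 − 5 = 1.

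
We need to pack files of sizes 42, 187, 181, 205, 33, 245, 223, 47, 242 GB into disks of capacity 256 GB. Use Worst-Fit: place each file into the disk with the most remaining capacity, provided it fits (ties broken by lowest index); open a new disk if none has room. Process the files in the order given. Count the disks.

6

disk 1: place 42 GB, 214 GB left
disk 1: place 187 GB, 27 GB left
disk 2: place 181 GB, 75 GB left
disk 3: place 205 GB, 51 GB left
disk 2: place 33 GB, 42 GB left
disk 4: place 245 GB, 11 GB left
disk 5: place 223 GB, 33 GB left
disk 3: place 47 GB, 4 GB left
disk 6: place 242 GB, 14 GB left
Final disks: [42,187] [181,33] [205,47] [245] [223] [242].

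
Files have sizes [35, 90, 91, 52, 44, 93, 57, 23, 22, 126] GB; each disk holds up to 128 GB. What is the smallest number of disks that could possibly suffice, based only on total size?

Total size = 35 + 90 + 91 + 52 + 44 + 93 + 57 + 23 + 22 + 126 = 633 GB.
⌈633 / 128⌉ = 5.

5 disks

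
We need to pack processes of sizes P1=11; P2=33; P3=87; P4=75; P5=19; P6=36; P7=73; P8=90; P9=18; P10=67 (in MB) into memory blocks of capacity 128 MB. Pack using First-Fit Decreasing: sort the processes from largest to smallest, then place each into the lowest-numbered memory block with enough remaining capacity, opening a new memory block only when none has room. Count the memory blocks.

Sorted descending: 90, 87, 75, 73, 67, 36, 33, 19, 18, 11.
90 MB → memory block 1 (remaining 38 MB)
87 MB → memory block 2 (remaining 41 MB)
75 MB → memory block 3 (remaining 53 MB)
73 MB → memory block 4 (remaining 55 MB)
67 MB → memory block 5 (remaining 61 MB)
36 MB → memory block 1 (remaining 2 MB)
33 MB → memory block 2 (remaining 8 MB)
19 MB → memory block 3 (remaining 34 MB)
18 MB → memory block 3 (remaining 16 MB)
11 MB → memory block 3 (remaining 5 MB)
Final memory blocks: [90,36] [87,33] [75,19,18,11] [73] [67].

5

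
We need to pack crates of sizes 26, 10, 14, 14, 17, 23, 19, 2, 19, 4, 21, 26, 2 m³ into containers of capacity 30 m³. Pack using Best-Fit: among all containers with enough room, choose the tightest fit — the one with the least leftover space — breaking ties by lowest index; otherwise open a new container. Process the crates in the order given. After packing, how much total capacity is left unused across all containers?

Put 26 m³ in container 1; 4 m³ remain.
Put 10 m³ in container 2; 20 m³ remain.
Put 14 m³ in container 2; 6 m³ remain.
Put 14 m³ in container 3; 16 m³ remain.
Put 17 m³ in container 4; 13 m³ remain.
Put 23 m³ in container 5; 7 m³ remain.
Put 19 m³ in container 6; 11 m³ remain.
Put 2 m³ in container 1; 2 m³ remain.
Put 19 m³ in container 7; 11 m³ remain.
Put 4 m³ in container 2; 2 m³ remain.
Put 21 m³ in container 8; 9 m³ remain.
Put 26 m³ in container 9; 4 m³ remain.
Put 2 m³ in container 1; 0 m³ remain.
9 containers × 30 m³ = 270 m³; used 197 m³; unused 73 m³.

73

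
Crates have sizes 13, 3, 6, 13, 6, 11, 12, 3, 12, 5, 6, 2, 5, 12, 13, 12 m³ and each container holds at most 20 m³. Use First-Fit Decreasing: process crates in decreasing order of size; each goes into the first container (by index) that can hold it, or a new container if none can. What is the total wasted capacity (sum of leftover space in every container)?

26

Sorted descending: 13, 13, 13, 12, 12, 12, 12, 11, 6, 6, 6, 5, 5, 3, 3, 2.
13 m³ → container 1 (remaining 7 m³)
13 m³ → container 2 (remaining 7 m³)
13 m³ → container 3 (remaining 7 m³)
12 m³ → container 4 (remaining 8 m³)
12 m³ → container 5 (remaining 8 m³)
12 m³ → container 6 (remaining 8 m³)
12 m³ → container 7 (remaining 8 m³)
11 m³ → container 8 (remaining 9 m³)
6 m³ → container 1 (remaining 1 m³)
6 m³ → container 2 (remaining 1 m³)
6 m³ → container 3 (remaining 1 m³)
5 m³ → container 4 (remaining 3 m³)
5 m³ → container 5 (remaining 3 m³)
3 m³ → container 4 (remaining 0 m³)
3 m³ → container 5 (remaining 0 m³)
2 m³ → container 6 (remaining 6 m³)
8 containers × 20 m³ = 160 m³; used 134 m³; unused 26 m³.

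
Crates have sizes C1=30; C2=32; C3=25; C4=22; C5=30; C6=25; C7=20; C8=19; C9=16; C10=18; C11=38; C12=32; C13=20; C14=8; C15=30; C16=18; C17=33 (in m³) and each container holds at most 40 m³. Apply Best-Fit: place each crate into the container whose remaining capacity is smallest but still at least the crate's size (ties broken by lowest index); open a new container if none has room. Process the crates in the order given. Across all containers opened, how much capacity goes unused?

104

Put C1 (30 m³) in container 1; 10 m³ remain.
Put C2 (32 m³) in container 2; 8 m³ remain.
Put C3 (25 m³) in container 3; 15 m³ remain.
Put C4 (22 m³) in container 4; 18 m³ remain.
Put C5 (30 m³) in container 5; 10 m³ remain.
Put C6 (25 m³) in container 6; 15 m³ remain.
Put C7 (20 m³) in container 7; 20 m³ remain.
Put C8 (19 m³) in container 7; 1 m³ remain.
Put C9 (16 m³) in container 4; 2 m³ remain.
Put C10 (18 m³) in container 8; 22 m³ remain.
Put C11 (38 m³) in container 9; 2 m³ remain.
Put C12 (32 m³) in container 10; 8 m³ remain.
Put C13 (20 m³) in container 8; 2 m³ remain.
Put C14 (8 m³) in container 2; 0 m³ remain.
Put C15 (30 m³) in container 11; 10 m³ remain.
Put C16 (18 m³) in container 12; 22 m³ remain.
Put C17 (33 m³) in container 13; 7 m³ remain.
13 containers × 40 m³ = 520 m³; used 416 m³; unused 104 m³.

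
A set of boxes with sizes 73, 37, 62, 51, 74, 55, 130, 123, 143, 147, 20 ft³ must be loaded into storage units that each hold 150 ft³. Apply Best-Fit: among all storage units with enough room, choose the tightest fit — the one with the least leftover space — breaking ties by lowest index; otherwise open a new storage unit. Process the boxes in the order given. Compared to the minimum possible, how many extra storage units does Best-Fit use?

Best-Fit: [73,37] [62,51] [74,55] [130,20] [123] [143] [147] → 7 storage units.
Total size 915 ft³; any packing needs at least ⌈915/150⌉ = 7 storage units.
So 7 is already optimal.

0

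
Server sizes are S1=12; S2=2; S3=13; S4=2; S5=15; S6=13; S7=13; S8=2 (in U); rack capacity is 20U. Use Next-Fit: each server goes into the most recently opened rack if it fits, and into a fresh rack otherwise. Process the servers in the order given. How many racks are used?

5

Put S1 (12U) in rack 1; 8U remain.
Put S2 (2U) in rack 1; 6U remain.
Put S3 (13U) in rack 2; 7U remain.
Put S4 (2U) in rack 2; 5U remain.
Put S5 (15U) in rack 3; 5U remain.
Put S6 (13U) in rack 4; 7U remain.
Put S7 (13U) in rack 5; 7U remain.
Put S8 (2U) in rack 5; 5U remain.
Final racks: [12,2] [13,2] [15] [13] [13,2].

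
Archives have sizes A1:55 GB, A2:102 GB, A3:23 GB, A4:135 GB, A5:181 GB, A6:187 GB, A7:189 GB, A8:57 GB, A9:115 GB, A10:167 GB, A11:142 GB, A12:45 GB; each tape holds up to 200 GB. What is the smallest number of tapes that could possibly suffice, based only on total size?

7

Total size = 55 + 102 + 23 + 135 + 181 + 187 + 189 + 57 + 115 + 167 + 142 + 45 = 1398 GB.
⌈1398 / 200⌉ = 7.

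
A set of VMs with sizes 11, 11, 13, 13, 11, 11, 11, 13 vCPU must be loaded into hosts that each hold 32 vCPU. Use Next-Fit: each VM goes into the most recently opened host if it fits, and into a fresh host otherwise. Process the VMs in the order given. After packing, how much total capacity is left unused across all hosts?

34

Put 11 vCPU in host 1; 21 vCPU remain.
Put 11 vCPU in host 1; 10 vCPU remain.
Put 13 vCPU in host 2; 19 vCPU remain.
Put 13 vCPU in host 2; 6 vCPU remain.
Put 11 vCPU in host 3; 21 vCPU remain.
Put 11 vCPU in host 3; 10 vCPU remain.
Put 11 vCPU in host 4; 21 vCPU remain.
Put 13 vCPU in host 4; 8 vCPU remain.
4 hosts × 32 vCPU = 128 vCPU; used 94 vCPU; unused 34 vCPU.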